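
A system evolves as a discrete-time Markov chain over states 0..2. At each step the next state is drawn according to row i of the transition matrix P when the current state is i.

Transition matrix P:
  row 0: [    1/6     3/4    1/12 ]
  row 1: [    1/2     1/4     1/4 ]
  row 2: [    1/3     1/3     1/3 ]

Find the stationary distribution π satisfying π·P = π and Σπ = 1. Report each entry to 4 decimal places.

π = [0.3488, 0.4419, 0.2093]

Balance equations π_j = Σ_i π_i·P[i][j]:
  π_0 = 1/6·π_0 + 1/2·π_1 + 1/3·π_2
  π_1 = 3/4·π_0 + 1/4·π_1 + 1/3·π_2
  normalize: π_0 + π_1 + π_2 = 1
Solving the linear system gives exactly π = [15/43, 19/43, 9/43].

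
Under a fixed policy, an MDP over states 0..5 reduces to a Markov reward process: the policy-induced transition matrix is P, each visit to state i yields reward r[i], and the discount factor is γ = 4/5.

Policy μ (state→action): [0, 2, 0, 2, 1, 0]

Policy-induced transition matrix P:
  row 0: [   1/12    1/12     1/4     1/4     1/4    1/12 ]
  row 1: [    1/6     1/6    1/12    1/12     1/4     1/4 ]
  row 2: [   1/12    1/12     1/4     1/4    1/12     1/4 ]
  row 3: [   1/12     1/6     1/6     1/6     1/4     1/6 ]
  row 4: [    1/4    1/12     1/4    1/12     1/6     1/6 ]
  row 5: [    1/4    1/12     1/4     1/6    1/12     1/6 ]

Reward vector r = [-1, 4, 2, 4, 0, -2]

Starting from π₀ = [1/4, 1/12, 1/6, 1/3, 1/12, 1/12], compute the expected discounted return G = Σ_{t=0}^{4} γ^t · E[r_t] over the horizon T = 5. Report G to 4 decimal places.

G = 4.1444

t=0: π = [0.2500, 0.0833, 0.1667, 0.3333, 0.0833, 0.0833], E[r] = 1.5833, γ^t·E[r] = 1.583333, running G = 1.583333
t=1: π = [0.1181, 0.1181, 0.2083, 0.1875, 0.2014, 0.1667], E[r] = 1.1875, γ^t·E[r] = 0.950000, running G = 2.533333
t=2: π = [0.1545, 0.1088, 0.2147, 0.1672, 0.1707, 0.1840], E[r] = 1.0110, γ^t·E[r] = 0.647037, running G = 3.180370
t=3: π = [0.1515, 0.1063, 0.2179, 0.1741, 0.1693, 0.1807], E[r] = 1.0448, γ^t·E[r] = 0.534914, running G = 3.715284
t=4: π = [0.1505, 0.1067, 0.2178, 0.1745, 0.1694, 0.1811], E[r] = 1.0476, γ^t·E[r] = 0.429108, running G = 4.144392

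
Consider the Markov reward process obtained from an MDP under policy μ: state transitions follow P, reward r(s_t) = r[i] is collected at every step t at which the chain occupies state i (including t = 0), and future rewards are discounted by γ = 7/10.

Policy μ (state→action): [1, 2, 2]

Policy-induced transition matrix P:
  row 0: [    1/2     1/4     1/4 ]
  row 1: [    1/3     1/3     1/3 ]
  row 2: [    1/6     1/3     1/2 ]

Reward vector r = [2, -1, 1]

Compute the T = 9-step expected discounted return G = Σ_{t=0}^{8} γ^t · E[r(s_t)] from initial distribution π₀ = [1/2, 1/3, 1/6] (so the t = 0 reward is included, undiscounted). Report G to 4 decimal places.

t=0: π = [0.5000, 0.3333, 0.1667], E[r] = 0.8333, γ^t·E[r] = 0.833333, running G = 0.833333
t=1: π = [0.3889, 0.2917, 0.3194], E[r] = 0.8056, γ^t·E[r] = 0.563889, running G = 1.397222
t=2: π = [0.3449, 0.3009, 0.3542], E[r] = 0.7431, γ^t·E[r] = 0.364097, running G = 1.761319
t=3: π = [0.3318, 0.3046, 0.3636], E[r] = 0.7226, γ^t·E[r] = 0.247855, running G = 2.009174
t=4: π = [0.3280, 0.3057, 0.3663], E[r] = 0.7167, γ^t·E[r] = 0.172070, running G = 2.181244
t=5: π = [0.3270, 0.3060, 0.3670], E[r] = 0.7150, γ^t·E[r] = 0.120164, running G = 2.301408
t=6: π = [0.3267, 0.3061, 0.3673], E[r] = 0.7145, γ^t·E[r] = 0.084058, running G = 2.385465
t=7: π = [0.3266, 0.3061, 0.3673], E[r] = 0.7143, γ^t·E[r] = 0.058829, running G = 2.444294
t=8: π = [0.3265, 0.3061, 0.3673], E[r] = 0.7143, γ^t·E[r] = 0.041178, running G = 2.485472

G = 2.4855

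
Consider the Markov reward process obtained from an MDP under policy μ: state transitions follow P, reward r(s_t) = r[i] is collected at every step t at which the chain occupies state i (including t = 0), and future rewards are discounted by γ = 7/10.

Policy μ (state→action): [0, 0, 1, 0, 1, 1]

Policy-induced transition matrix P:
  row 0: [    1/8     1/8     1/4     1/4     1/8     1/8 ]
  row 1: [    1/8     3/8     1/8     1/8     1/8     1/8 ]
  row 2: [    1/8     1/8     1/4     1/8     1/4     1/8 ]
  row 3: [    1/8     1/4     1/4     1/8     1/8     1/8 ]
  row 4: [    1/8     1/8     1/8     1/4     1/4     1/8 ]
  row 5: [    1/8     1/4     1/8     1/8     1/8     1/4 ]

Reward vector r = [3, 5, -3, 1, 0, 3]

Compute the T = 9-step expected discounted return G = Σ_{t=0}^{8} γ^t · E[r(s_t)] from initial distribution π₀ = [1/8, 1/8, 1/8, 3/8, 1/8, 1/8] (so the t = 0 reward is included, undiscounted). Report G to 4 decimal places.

G = 4.6249

t=0: π = [0.1250, 0.1250, 0.1250, 0.3750, 0.1250, 0.1250], E[r] = 1.3750, γ^t·E[r] = 1.375000, running G = 1.375000
t=1: π = [0.1250, 0.2188, 0.2031, 0.1563, 0.1563, 0.1406], E[r] = 1.4375, γ^t·E[r] = 1.006250, running G = 2.381250
t=2: π = [0.1250, 0.2168, 0.1855, 0.1602, 0.1699, 0.1426], E[r] = 1.4902, γ^t·E[r] = 0.730215, running G = 3.111465
t=3: π = [0.1250, 0.2170, 0.1838, 0.1619, 0.1694, 0.1428], E[r] = 1.4990, γ^t·E[r] = 0.514165, running G = 3.625630
t=4: π = [0.1250, 0.2173, 0.1838, 0.1618, 0.1692, 0.1429], E[r] = 1.5006, γ^t·E[r] = 0.360289, running G = 3.985919
t=5: π = [0.1250, 0.2174, 0.1838, 0.1618, 0.1691, 0.1429], E[r] = 1.5009, γ^t·E[r] = 0.252263, running G = 4.238182
t=6: π = [0.1250, 0.2174, 0.1838, 0.1618, 0.1691, 0.1429], E[r] = 1.5010, γ^t·E[r] = 0.176594, running G = 4.414777
t=7: π = [0.1250, 0.2174, 0.1838, 0.1618, 0.1691, 0.1429], E[r] = 1.5010, γ^t·E[r] = 0.123618, running G = 4.538394
t=8: π = [0.1250, 0.2174, 0.1838, 0.1618, 0.1691, 0.1429], E[r] = 1.5010, γ^t·E[r] = 0.086533, running G = 4.624927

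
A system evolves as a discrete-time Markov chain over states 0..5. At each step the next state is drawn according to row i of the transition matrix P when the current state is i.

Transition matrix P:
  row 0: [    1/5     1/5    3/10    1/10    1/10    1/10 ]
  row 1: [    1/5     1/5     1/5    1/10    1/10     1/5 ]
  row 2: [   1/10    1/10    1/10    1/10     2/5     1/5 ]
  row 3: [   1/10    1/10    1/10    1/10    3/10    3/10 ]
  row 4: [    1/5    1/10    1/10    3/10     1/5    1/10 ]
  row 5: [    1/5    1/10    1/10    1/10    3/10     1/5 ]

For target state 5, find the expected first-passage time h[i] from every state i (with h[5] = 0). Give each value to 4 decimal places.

h = [6.2144, 5.6418, 5.7260, 5.1118, 6.1415, 0.0000]

First-step conditioning: h[5] = 0; for i ≠ 5, h[i] = 1 + Σ_k P[i][k]·h[k].
  h[0] = 1 + 1/5·h[0] + 1/5·h[1] + 3/10·h[2] + 1/10·h[3] + 1/10·h[4]
  h[1] = 1 + 1/5·h[0] + 1/5·h[1] + 1/5·h[2] + 1/10·h[3] + 1/10·h[4]
  h[2] = 1 + 1/10·h[0] + 1/10·h[1] + 1/10·h[2] + 1/10·h[3] + 2/5·h[4]
  h[3] = 1 + 1/10·h[0] + 1/10·h[1] + 1/10·h[2] + 1/10·h[3] + 3/10·h[4]
  h[4] = 1 + 1/5·h[0] + 1/10·h[1] + 1/10·h[2] + 3/10·h[3] + 1/5·h[4]
Solving the 5×5 linear system over states ≠ 5 gives exactly h = [109180/17569, 99120/17569, 100600/17569, 89810/17569, 107900/17569, 0] (h[5] = 0 is the target).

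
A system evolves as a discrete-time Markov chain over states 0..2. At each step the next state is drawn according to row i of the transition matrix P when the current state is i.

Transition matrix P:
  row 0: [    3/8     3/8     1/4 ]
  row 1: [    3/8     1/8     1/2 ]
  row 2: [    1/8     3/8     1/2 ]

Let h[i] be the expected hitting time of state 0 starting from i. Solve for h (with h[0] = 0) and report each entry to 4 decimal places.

h = [0.0000, 4.0000, 5.0000]

First-step conditioning: h[0] = 0; for i ≠ 0, h[i] = 1 + Σ_k P[i][k]·h[k].
  h[1] = 1 + 1/8·h[1] + 1/2·h[2]
  h[2] = 1 + 3/8·h[1] + 1/2·h[2]
Solving the 2×2 linear system over states ≠ 0 gives exactly h = [0, 4, 5] (h[0] = 0 is the target).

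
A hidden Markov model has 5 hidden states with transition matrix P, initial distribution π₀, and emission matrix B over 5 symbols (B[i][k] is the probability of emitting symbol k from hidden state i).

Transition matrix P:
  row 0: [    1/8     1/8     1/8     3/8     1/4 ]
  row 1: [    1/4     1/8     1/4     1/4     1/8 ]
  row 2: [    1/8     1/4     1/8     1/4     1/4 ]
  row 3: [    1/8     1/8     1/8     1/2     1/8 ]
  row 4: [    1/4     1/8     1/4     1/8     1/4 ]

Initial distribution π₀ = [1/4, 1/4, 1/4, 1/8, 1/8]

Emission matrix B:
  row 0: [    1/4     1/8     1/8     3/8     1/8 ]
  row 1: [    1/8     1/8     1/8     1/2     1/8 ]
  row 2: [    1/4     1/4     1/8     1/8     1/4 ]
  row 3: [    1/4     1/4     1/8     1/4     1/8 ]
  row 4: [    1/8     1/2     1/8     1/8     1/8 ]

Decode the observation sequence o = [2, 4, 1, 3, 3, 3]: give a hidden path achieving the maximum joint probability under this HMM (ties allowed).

path = [0, 3, 3, 3, 3, 3]

t=0: δ = [3.125e-02, 3.125e-02, 3.125e-02, 1.562e-02, 1.562e-02]  (obs o_0=2)
t=1: δ = [9.766e-04, 9.766e-04, 1.953e-03, 1.465e-03, 9.766e-04]  ψ = [1, 2, 1, 0, 0]  (obs o_1=4)
t=2: δ = [3.052e-05, 6.104e-05, 6.104e-05, 1.831e-04, 2.441e-04]  ψ = [1, 2, 1, 3, 2]  (obs o_2=1)
t=3: δ = [2.289e-05, 1.526e-05, 7.629e-06, 2.289e-05, 7.629e-06]  ψ = [4, 4, 4, 3, 4]  (obs o_3=3)
t=4: δ = [1.431e-06, 1.431e-06, 4.768e-07, 2.861e-06, 7.153e-07]  ψ = [1, 0, 1, 3, 0]  (obs o_4=3)
t=5: δ = [1.341e-07, 1.788e-07, 4.470e-08, 3.576e-07, 4.470e-08]  ψ = [1, 3, 1, 3, 0]  (obs o_5=3)
backtrack: best end state = 3; path = [0, 3, 3, 3, 3, 3]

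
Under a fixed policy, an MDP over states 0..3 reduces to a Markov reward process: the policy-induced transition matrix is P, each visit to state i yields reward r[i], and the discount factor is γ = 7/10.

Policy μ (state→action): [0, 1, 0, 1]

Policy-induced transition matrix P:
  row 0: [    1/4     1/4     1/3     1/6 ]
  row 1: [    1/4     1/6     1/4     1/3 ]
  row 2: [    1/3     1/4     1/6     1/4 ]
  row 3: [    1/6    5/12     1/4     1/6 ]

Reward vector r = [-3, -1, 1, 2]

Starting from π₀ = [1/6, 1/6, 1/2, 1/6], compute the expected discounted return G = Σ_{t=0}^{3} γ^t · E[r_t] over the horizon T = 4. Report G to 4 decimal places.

G = -0.3683

t=0: π = [0.1667, 0.1667, 0.5000, 0.1667], E[r] = 0.1667, γ^t·E[r] = 0.166667, running G = 0.166667
t=1: π = [0.2778, 0.2639, 0.2222, 0.2361], E[r] = -0.4028, γ^t·E[r] = -0.281944, running G = -0.115278
t=2: π = [0.2488, 0.2674, 0.2546, 0.2292], E[r] = -0.3009, γ^t·E[r] = -0.147454, running G = -0.262731
t=3: π = [0.2521, 0.2659, 0.2495, 0.2324], E[r] = -0.3079, γ^t·E[r] = -0.105600, running G = -0.368331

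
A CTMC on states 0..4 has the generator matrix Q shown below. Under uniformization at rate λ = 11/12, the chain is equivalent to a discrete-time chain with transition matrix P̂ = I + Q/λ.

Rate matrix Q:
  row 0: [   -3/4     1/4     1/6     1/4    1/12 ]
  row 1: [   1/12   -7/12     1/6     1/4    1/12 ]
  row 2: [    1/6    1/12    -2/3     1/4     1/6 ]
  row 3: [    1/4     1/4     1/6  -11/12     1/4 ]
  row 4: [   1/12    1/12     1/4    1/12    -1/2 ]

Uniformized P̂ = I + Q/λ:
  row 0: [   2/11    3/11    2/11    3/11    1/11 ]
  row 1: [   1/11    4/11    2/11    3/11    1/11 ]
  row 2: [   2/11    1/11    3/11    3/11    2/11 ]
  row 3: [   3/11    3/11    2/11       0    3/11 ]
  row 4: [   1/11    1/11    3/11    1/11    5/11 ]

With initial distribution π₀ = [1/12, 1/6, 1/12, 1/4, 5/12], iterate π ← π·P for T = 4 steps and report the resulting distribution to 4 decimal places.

π = [0.1582, 0.2081, 0.2235, 0.1816, 0.2286]

t=0: π = [0.0833, 0.1667, 0.0833, 0.2500, 0.4167]
t=1: π = [0.1515, 0.1970, 0.2273, 0.1288, 0.2955]
t=2: π = [0.1488, 0.1956, 0.2293, 0.1839, 0.2424]
t=3: π = [0.1587, 0.2047, 0.2247, 0.1785, 0.2333]
t=4: π = [0.1582, 0.2081, 0.2235, 0.1816, 0.2286]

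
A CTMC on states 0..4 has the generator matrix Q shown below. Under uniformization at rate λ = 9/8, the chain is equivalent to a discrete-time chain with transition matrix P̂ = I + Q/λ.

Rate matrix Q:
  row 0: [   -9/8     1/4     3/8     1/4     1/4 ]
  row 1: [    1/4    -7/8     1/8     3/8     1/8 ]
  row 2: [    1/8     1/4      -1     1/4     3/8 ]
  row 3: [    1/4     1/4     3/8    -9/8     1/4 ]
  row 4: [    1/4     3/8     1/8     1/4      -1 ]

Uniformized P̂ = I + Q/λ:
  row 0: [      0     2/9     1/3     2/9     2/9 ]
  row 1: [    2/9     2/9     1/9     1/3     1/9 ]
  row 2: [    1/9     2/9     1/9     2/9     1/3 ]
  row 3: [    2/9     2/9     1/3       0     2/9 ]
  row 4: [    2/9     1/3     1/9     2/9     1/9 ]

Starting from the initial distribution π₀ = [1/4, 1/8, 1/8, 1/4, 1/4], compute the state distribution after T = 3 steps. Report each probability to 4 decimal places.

t=0: π = [0.2500, 0.1250, 0.1250, 0.2500, 0.2500]
t=1: π = [0.1528, 0.2500, 0.2222, 0.1806, 0.1944]
t=2: π = [0.1636, 0.2438, 0.1852, 0.2099, 0.1975]
t=3: π = [0.1653, 0.2442, 0.1941, 0.2027, 0.1938]

π = [0.1653, 0.2442, 0.1941, 0.2027, 0.1938]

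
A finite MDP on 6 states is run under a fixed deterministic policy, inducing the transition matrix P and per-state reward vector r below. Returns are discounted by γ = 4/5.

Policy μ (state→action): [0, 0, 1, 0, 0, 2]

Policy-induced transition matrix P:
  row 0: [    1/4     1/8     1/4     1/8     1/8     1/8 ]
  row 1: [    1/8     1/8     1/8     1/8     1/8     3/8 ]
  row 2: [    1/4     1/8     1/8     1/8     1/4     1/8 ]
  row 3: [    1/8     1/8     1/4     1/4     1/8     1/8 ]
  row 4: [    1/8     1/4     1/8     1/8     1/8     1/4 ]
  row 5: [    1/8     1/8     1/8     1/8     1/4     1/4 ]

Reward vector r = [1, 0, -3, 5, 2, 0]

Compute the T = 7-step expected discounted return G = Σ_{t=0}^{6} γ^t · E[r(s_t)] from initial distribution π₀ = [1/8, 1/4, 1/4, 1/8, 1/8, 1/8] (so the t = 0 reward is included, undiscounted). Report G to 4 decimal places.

t=0: π = [0.1250, 0.2500, 0.2500, 0.1250, 0.1250, 0.1250], E[r] = 0.2500, γ^t·E[r] = 0.250000, running G = 0.250000
t=1: π = [0.1719, 0.1406, 0.1563, 0.1406, 0.1719, 0.2188], E[r] = 0.7500, γ^t·E[r] = 0.600000, running G = 0.850000
t=2: π = [0.1660, 0.1465, 0.1641, 0.1426, 0.1719, 0.2090], E[r] = 0.7305, γ^t·E[r] = 0.467500, running G = 1.317500
t=3: π = [0.1663, 0.1465, 0.1636, 0.1428, 0.1716, 0.2092], E[r] = 0.7329, γ^t·E[r] = 0.375250, running G = 1.692750
t=4: π = [0.1662, 0.1465, 0.1636, 0.1429, 0.1716, 0.2092], E[r] = 0.7328, γ^t·E[r] = 0.300150, running G = 1.992900
t=5: π = [0.1662, 0.1465, 0.1636, 0.1429, 0.1716, 0.2092], E[r] = 0.7328, γ^t·E[r] = 0.240133, running G = 2.233033
t=6: π = [0.1662, 0.1465, 0.1636, 0.1429, 0.1716, 0.2092], E[r] = 0.7328, γ^t·E[r] = 0.192105, running G = 2.425138

G = 2.4251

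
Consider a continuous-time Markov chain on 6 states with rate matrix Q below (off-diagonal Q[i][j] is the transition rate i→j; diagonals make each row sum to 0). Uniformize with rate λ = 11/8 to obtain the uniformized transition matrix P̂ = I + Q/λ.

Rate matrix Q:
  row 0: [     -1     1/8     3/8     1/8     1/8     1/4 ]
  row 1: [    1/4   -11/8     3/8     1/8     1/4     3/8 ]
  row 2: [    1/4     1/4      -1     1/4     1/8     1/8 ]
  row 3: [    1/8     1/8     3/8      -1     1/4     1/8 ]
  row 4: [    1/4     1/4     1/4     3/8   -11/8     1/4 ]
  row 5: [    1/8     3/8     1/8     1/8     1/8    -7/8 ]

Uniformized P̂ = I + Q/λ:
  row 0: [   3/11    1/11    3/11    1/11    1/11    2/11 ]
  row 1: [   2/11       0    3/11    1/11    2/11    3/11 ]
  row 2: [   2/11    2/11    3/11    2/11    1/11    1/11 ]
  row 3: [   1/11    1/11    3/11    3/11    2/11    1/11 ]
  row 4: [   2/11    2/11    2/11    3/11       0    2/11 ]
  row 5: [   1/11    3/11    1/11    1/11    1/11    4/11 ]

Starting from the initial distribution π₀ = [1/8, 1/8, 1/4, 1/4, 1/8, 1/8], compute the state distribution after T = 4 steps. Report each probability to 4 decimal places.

t=0: π = [0.1250, 0.1250, 0.2500, 0.2500, 0.1250, 0.1250]
t=1: π = [0.1591, 0.1364, 0.2386, 0.1818, 0.1136, 0.1705]
t=2: π = [0.1643, 0.1415, 0.2314, 0.1663, 0.1095, 0.1870]
t=3: π = [0.1646, 0.1430, 0.2288, 0.1621, 0.1089, 0.1925]
t=4: π = [0.1645, 0.1436, 0.2278, 0.1610, 0.1087, 0.1943]

π = [0.1645, 0.1436, 0.2278, 0.1610, 0.1087, 0.1943]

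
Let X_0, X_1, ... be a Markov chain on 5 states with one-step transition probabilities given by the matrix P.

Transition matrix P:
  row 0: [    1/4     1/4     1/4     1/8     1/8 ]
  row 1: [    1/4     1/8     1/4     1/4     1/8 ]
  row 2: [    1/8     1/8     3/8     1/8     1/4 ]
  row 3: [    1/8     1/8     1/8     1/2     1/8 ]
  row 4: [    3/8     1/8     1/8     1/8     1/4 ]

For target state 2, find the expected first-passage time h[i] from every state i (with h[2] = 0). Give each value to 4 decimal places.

First-step conditioning: h[2] = 0; for i ≠ 2, h[i] = 1 + Σ_k P[i][k]·h[k].
  h[0] = 1 + 1/4·h[0] + 1/4·h[1] + 1/8·h[3] + 1/8·h[4]
  h[1] = 1 + 1/4·h[0] + 1/8·h[1] + 1/4·h[3] + 1/8·h[4]
  h[3] = 1 + 1/8·h[0] + 1/8·h[1] + 1/2·h[3] + 1/8·h[4]
  h[4] = 1 + 3/8·h[0] + 1/8·h[1] + 1/8·h[3] + 1/4·h[4]
Solving the 4×4 linear system over states ≠ 2 gives exactly h = [1288/261, 1316/261, 0, 1540/261, 1468/261] (h[2] = 0 is the target).

h = [4.9349, 5.0421, 0.0000, 5.9004, 5.6245]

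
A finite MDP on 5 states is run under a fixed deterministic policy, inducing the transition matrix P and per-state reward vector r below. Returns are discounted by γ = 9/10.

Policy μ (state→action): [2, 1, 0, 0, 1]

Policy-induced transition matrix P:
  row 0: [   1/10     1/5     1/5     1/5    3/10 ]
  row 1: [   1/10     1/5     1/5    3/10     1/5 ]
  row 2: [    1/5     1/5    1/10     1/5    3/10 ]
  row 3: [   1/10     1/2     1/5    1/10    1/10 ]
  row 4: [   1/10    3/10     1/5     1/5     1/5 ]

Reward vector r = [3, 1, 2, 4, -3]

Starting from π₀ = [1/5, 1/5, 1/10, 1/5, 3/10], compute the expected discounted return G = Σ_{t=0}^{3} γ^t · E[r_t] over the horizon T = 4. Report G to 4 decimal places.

t=0: π = [0.2000, 0.2000, 0.1000, 0.2000, 0.3000], E[r] = 0.9000, γ^t·E[r] = 0.900000, running G = 0.900000
t=1: π = [0.1100, 0.2900, 0.1900, 0.2000, 0.2100], E[r] = 1.1700, γ^t·E[r] = 1.053000, running G = 1.953000
t=2: π = [0.1190, 0.2810, 0.1810, 0.2090, 0.2100], E[r] = 1.2060, γ^t·E[r] = 0.976860, running G = 2.929860
t=3: π = [0.1181, 0.2837, 0.1819, 0.2072, 0.2091], E[r] = 1.2033, γ^t·E[r] = 0.877206, running G = 3.807066

G = 3.8071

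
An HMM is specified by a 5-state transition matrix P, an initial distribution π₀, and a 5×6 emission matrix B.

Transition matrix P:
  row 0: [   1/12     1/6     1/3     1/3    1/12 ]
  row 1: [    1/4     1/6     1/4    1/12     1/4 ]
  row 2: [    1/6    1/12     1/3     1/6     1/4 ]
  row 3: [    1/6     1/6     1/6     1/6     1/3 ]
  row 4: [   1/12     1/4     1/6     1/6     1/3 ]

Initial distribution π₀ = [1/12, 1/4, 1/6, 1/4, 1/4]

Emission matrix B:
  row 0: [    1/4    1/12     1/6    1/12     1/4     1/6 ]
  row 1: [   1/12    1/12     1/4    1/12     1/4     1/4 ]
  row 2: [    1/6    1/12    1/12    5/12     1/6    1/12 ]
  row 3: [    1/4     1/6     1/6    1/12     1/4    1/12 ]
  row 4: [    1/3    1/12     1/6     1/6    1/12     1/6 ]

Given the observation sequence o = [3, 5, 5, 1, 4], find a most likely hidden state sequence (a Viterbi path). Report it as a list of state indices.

t=0: δ = [6.944e-03, 2.083e-02, 6.944e-02, 2.083e-02, 4.167e-02]  (obs o_0=3)
t=1: δ = [1.929e-03, 2.604e-03, 1.929e-03, 9.645e-04, 2.894e-03]  ψ = [2, 4, 2, 2, 2]  (obs o_1=5)
t=2: δ = [1.085e-04, 1.808e-04, 5.425e-05, 5.358e-05, 1.608e-04]  ψ = [1, 4, 1, 0, 4]  (obs o_2=5)
t=3: δ = [3.768e-06, 3.349e-06, 3.768e-06, 6.028e-06, 4.465e-06]  ψ = [1, 4, 1, 0, 4]  (obs o_3=1)
t=4: δ = [2.512e-07, 2.791e-07, 2.093e-07, 3.140e-07, 1.674e-07]  ψ = [3, 4, 0, 0, 3]  (obs o_4=4)
backtrack: best end state = 3; path = [2, 4, 1, 0, 3]

path = [2, 4, 1, 0, 3]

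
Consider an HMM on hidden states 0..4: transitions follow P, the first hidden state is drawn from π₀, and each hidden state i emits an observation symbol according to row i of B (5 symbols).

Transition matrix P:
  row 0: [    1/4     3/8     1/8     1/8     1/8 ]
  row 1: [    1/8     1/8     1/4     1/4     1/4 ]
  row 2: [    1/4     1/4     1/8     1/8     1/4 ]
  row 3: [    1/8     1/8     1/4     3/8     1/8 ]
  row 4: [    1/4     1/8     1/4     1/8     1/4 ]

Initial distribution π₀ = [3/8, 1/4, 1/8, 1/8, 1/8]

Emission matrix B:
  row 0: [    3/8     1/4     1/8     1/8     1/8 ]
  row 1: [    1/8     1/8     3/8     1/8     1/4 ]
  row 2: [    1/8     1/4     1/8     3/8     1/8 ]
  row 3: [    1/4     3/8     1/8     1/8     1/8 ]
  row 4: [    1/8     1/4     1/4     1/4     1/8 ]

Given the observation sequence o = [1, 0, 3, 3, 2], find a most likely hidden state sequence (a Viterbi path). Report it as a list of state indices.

t=0: δ = [9.375e-02, 3.125e-02, 3.125e-02, 4.688e-02, 3.125e-02]  (obs o_0=1)
t=1: δ = [8.789e-03, 4.395e-03, 1.465e-03, 4.395e-03, 1.465e-03]  ψ = [0, 0, 0, 3, 0]  (obs o_1=0)
t=2: δ = [2.747e-04, 4.120e-04, 4.120e-04, 2.060e-04, 2.747e-04]  ψ = [0, 0, 0, 3, 0]  (obs o_2=3)
t=3: δ = [1.287e-05, 1.287e-05, 3.862e-05, 1.287e-05, 2.575e-05]  ψ = [2, 0, 1, 1, 1]  (obs o_3=3)
t=4: δ = [1.207e-06, 3.621e-06, 8.047e-07, 6.035e-07, 2.414e-06]  ψ = [2, 2, 4, 2, 2]  (obs o_4=2)
backtrack: best end state = 1; path = [0, 0, 1, 2, 1]

path = [0, 0, 1, 2, 1]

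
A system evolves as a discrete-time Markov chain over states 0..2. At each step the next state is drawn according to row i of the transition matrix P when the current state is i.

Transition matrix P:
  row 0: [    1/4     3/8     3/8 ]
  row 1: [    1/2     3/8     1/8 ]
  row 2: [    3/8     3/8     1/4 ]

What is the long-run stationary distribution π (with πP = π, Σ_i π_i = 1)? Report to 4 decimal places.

Balance equations π_j = Σ_i π_i·P[i][j]:
  π_0 = 1/4·π_0 + 1/2·π_1 + 3/8·π_2
  π_1 = 3/8·π_0 + 3/8·π_1 + 3/8·π_2
  normalize: π_0 + π_1 + π_2 = 1
Solving the linear system gives exactly π = [3/8, 3/8, 1/4].

π = [0.3750, 0.3750, 0.2500]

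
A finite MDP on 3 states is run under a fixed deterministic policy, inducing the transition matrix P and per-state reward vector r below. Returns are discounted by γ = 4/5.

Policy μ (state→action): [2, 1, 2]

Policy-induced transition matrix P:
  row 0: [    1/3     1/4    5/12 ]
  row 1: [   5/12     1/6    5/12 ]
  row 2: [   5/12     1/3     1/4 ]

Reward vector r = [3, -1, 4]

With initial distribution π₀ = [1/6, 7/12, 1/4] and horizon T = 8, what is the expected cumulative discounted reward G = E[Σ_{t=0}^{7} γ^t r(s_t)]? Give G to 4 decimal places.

t=0: π = [0.1667, 0.5833, 0.2500], E[r] = 0.9167, γ^t·E[r] = 0.916667, running G = 0.916667
t=1: π = [0.4028, 0.2222, 0.3750], E[r] = 2.4861, γ^t·E[r] = 1.988889, running G = 2.905556
t=2: π = [0.3831, 0.2627, 0.3542], E[r] = 2.3032, γ^t·E[r] = 1.474074, running G = 4.379630
t=3: π = [0.3847, 0.2576, 0.3576], E[r] = 2.3272, γ^t·E[r] = 1.191506, running G = 5.571136
t=4: π = [0.3846, 0.2583, 0.3571], E[r] = 2.3237, γ^t·E[r] = 0.951796, running G = 6.522932
t=5: π = [0.3846, 0.2582, 0.3572], E[r] = 2.3242, γ^t·E[r] = 0.761610, running G = 7.284541
t=6: π = [0.3846, 0.2582, 0.3571], E[r] = 2.3242, γ^t·E[r] = 0.609266, running G = 7.893807
t=7: π = [0.3846, 0.2582, 0.3571], E[r] = 2.3242, γ^t·E[r] = 0.487415, running G = 8.381222

G = 8.3812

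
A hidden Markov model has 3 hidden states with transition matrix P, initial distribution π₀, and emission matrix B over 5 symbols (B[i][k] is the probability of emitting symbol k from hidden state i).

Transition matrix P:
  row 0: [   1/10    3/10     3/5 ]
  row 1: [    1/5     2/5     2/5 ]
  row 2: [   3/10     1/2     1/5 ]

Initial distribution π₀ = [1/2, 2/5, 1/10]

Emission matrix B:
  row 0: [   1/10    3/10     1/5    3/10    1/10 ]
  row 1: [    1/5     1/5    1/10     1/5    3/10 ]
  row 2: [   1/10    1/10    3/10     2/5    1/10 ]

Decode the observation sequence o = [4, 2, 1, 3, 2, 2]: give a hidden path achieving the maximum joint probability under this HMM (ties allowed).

path = [1, 2, 0, 2, 0, 2]

t=0: δ = [5.000e-02, 1.200e-01, 1.000e-02]  (obs o_0=4)
t=1: δ = [4.800e-03, 4.800e-03, 1.440e-02]  ψ = [1, 1, 1]  (obs o_1=2)
t=2: δ = [1.296e-03, 1.440e-03, 2.880e-04]  ψ = [2, 2, 0]  (obs o_2=1)
t=3: δ = [8.640e-05, 1.152e-04, 3.110e-04]  ψ = [1, 1, 0]  (obs o_3=3)
t=4: δ = [1.866e-05, 1.555e-05, 1.866e-05]  ψ = [2, 2, 2]  (obs o_4=2)
t=5: δ = [1.120e-06, 9.331e-07, 3.359e-06]  ψ = [2, 2, 0]  (obs o_5=2)
backtrack: best end state = 2; path = [1, 2, 0, 2, 0, 2]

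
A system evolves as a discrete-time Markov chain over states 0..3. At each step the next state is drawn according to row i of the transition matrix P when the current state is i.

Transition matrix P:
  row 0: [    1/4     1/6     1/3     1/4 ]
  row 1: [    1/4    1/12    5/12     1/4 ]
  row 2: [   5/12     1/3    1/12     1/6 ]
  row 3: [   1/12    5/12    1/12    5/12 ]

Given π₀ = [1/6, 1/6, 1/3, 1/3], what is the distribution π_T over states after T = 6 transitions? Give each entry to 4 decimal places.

t=0: π = [0.1667, 0.1667, 0.3333, 0.3333]
t=1: π = [0.2500, 0.2917, 0.1806, 0.2778]
t=2: π = [0.2338, 0.2419, 0.2431, 0.2813]
t=3: π = [0.2436, 0.2573, 0.2224, 0.2766]
t=4: π = [0.2410, 0.2514, 0.2300, 0.2776]
t=5: π = [0.2421, 0.2534, 0.2274, 0.2771]
t=6: π = [0.2417, 0.2527, 0.2283, 0.2772]

π = [0.2417, 0.2527, 0.2283, 0.2772]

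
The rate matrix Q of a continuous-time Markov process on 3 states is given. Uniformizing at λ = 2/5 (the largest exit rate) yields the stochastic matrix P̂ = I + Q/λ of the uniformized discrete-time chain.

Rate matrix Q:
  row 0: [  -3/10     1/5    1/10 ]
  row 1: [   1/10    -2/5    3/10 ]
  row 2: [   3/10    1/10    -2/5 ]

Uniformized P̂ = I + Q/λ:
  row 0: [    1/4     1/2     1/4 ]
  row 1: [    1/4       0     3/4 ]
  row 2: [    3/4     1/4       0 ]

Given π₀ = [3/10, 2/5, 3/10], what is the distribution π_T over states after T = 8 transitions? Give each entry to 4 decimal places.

π = [0.4056, 0.2816, 0.3128]

t=0: π = [0.3000, 0.4000, 0.3000]
t=1: π = [0.4000, 0.2250, 0.3750]
t=2: π = [0.4375, 0.2938, 0.2688]
t=3: π = [0.3844, 0.2859, 0.3297]
t=4: π = [0.4148, 0.2746, 0.3105]
t=5: π = [0.4053, 0.2851, 0.3097]
t=6: π = [0.4048, 0.2801, 0.3151]
t=7: π = [0.4076, 0.2812, 0.3112]
t=8: π = [0.4056, 0.2816, 0.3128]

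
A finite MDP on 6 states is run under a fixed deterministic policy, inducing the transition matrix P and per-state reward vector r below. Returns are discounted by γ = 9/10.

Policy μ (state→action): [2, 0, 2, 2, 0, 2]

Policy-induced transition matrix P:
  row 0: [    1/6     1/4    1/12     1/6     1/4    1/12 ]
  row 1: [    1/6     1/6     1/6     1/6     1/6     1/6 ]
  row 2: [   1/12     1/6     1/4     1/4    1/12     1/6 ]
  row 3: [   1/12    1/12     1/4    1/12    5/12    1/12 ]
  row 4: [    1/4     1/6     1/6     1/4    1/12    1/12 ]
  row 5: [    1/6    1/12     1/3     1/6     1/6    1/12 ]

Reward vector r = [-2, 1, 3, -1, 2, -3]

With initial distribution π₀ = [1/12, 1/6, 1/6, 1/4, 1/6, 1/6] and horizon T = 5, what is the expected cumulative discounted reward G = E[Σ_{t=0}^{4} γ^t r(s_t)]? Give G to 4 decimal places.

G = 1.1811

t=0: π = [0.0833, 0.1667, 0.1667, 0.2500, 0.1667, 0.1667], E[r] = 0.0833, γ^t·E[r] = 0.083333, running G = 0.083333
t=1: π = [0.1458, 0.1389, 0.2222, 0.1736, 0.2083, 0.1111], E[r] = 0.4236, γ^t·E[r] = 0.381250, running G = 0.464583
t=2: π = [0.1510, 0.1551, 0.2060, 0.1881, 0.1863, 0.1134], E[r] = 0.3154, γ^t·E[r] = 0.255469, running G = 0.720052
t=3: π = [0.1494, 0.1541, 0.2058, 0.1837, 0.1936, 0.1134], E[r] = 0.3361, γ^t·E[r] = 0.245004, running G = 0.965056
t=4: π = [0.1503, 0.1544, 0.2056, 0.1846, 0.1918, 0.1133], E[r] = 0.3293, γ^t·E[r] = 0.216055, running G = 1.181111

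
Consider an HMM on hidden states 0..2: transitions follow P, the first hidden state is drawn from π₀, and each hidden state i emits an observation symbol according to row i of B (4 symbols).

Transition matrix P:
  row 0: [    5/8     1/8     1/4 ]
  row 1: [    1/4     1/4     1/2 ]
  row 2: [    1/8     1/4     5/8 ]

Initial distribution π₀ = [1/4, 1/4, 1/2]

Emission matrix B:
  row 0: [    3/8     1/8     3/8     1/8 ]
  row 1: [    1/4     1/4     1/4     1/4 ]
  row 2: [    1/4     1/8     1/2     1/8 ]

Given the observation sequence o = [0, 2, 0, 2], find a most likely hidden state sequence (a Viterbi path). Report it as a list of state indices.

t=0: δ = [9.375e-02, 6.250e-02, 1.250e-01]  (obs o_0=0)
t=1: δ = [2.197e-02, 7.812e-03, 3.906e-02]  ψ = [0, 2, 2]  (obs o_1=2)
t=2: δ = [5.150e-03, 2.441e-03, 6.104e-03]  ψ = [0, 2, 2]  (obs o_2=0)
t=3: δ = [1.207e-03, 3.815e-04, 1.907e-03]  ψ = [0, 2, 2]  (obs o_3=2)
backtrack: best end state = 2; path = [2, 2, 2, 2]

path = [2, 2, 2, 2]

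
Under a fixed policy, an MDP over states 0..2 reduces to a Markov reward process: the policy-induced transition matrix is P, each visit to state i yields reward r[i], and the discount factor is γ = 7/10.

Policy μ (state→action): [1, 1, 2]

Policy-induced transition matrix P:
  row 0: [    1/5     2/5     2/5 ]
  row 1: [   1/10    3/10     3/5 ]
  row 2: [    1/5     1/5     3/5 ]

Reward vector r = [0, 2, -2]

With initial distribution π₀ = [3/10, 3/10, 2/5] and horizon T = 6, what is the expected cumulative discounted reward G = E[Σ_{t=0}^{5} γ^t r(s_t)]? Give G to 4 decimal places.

t=0: π = [0.3000, 0.3000, 0.4000], E[r] = -0.2000, γ^t·E[r] = -0.200000, running G = -0.200000
t=1: π = [0.1700, 0.2900, 0.5400], E[r] = -0.5000, γ^t·E[r] = -0.350000, running G = -0.550000
t=2: π = [0.1710, 0.2630, 0.5660], E[r] = -0.6060, γ^t·E[r] = -0.296940, running G = -0.846940
t=3: π = [0.1737, 0.2605, 0.5658], E[r] = -0.6106, γ^t·E[r] = -0.209436, running G = -1.056376
t=4: π = [0.1740, 0.2608, 0.5653], E[r] = -0.6089, γ^t·E[r] = -0.146206, running G = -1.202582
t=5: π = [0.1739, 0.2609, 0.5652], E[r] = -0.6087, γ^t·E[r] = -0.102301, running G = -1.304883

G = -1.3049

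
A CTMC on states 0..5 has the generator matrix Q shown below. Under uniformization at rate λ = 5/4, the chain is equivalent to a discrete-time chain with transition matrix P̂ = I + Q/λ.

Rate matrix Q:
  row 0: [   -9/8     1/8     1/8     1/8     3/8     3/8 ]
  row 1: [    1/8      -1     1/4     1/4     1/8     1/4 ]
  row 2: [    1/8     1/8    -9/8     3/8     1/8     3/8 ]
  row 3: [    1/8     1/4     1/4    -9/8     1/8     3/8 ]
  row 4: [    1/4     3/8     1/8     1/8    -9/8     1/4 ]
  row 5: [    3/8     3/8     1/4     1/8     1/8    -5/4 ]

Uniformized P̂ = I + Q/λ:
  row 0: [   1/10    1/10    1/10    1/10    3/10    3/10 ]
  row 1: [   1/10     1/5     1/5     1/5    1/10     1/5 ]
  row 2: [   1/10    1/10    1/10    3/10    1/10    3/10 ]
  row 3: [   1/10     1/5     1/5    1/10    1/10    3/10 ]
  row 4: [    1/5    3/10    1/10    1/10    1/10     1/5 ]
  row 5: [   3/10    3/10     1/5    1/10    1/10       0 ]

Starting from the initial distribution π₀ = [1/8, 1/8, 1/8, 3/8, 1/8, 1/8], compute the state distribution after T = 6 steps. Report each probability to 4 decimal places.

t=0: π = [0.1250, 0.1250, 0.1250, 0.3750, 0.1250, 0.1250]
t=1: π = [0.1375, 0.2000, 0.1625, 0.1375, 0.1250, 0.2375]
t=2: π = [0.1600, 0.2063, 0.1575, 0.1525, 0.1275, 0.1963]
t=3: π = [0.1520, 0.2006, 0.1555, 0.1521, 0.1320, 0.2078]
t=4: π = [0.1548, 0.2032, 0.1561, 0.1512, 0.1304, 0.2044]
t=5: π = [0.1539, 0.2024, 0.1559, 0.1515, 0.1310, 0.2053]
t=6: π = [0.1542, 0.2026, 0.1559, 0.1514, 0.1308, 0.2051]

π = [0.1542, 0.2026, 0.1559, 0.1514, 0.1308, 0.2051]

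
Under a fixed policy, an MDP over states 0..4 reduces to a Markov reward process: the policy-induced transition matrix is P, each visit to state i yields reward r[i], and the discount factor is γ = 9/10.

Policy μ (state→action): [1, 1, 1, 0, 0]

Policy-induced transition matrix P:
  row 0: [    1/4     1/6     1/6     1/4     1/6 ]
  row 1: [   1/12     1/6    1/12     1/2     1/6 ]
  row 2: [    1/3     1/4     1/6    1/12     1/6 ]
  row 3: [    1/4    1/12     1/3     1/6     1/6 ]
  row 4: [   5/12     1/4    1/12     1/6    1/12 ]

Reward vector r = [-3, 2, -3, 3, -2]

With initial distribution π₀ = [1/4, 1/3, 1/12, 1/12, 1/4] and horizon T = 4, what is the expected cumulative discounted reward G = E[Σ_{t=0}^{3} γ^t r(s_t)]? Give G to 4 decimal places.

G = -1.6505

t=0: π = [0.2500, 0.3333, 0.0833, 0.0833, 0.2500], E[r] = -0.5833, γ^t·E[r] = -0.583333, running G = -0.583333
t=1: π = [0.2431, 0.1875, 0.1319, 0.2917, 0.1458], E[r] = -0.1667, γ^t·E[r] = -0.150000, running G = -0.733333
t=2: π = [0.2541, 0.1655, 0.1875, 0.2384, 0.1545], E[r] = -0.5874, γ^t·E[r] = -0.475781, running G = -1.209115
t=3: π = [0.2638, 0.1753, 0.1797, 0.2274, 0.1538], E[r] = -0.6054, γ^t·E[r] = -0.441352, running G = -1.650466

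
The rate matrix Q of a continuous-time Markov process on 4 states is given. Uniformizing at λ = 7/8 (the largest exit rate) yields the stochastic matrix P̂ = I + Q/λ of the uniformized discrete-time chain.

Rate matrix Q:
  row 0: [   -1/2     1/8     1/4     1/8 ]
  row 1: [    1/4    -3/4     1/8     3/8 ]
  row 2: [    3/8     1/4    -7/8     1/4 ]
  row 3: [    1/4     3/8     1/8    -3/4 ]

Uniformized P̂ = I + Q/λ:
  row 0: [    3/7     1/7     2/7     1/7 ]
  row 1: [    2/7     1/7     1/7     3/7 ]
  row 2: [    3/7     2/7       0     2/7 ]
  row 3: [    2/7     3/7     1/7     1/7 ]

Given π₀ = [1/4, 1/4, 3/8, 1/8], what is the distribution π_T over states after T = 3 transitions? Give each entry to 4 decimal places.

t=0: π = [0.2500, 0.2500, 0.3750, 0.1250]
t=1: π = [0.3750, 0.2321, 0.1250, 0.2679]
t=2: π = [0.3571, 0.2372, 0.1786, 0.2270]
t=3: π = [0.3622, 0.2332, 0.1684, 0.2362]

π = [0.3622, 0.2332, 0.1684, 0.2362]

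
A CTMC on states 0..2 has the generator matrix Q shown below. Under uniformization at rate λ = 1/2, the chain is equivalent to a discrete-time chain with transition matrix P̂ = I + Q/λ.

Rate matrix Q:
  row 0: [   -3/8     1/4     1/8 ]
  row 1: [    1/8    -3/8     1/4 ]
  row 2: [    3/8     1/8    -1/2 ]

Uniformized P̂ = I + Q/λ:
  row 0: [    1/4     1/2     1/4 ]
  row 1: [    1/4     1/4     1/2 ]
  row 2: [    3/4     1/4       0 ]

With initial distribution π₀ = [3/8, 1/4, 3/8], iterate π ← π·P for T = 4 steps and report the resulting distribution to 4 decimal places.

t=0: π = [0.3750, 0.2500, 0.3750]
t=1: π = [0.4375, 0.3438, 0.2188]
t=2: π = [0.3594, 0.3594, 0.2813]
t=3: π = [0.3906, 0.3398, 0.2695]
t=4: π = [0.3848, 0.3477, 0.2676]

π = [0.3848, 0.3477, 0.2676]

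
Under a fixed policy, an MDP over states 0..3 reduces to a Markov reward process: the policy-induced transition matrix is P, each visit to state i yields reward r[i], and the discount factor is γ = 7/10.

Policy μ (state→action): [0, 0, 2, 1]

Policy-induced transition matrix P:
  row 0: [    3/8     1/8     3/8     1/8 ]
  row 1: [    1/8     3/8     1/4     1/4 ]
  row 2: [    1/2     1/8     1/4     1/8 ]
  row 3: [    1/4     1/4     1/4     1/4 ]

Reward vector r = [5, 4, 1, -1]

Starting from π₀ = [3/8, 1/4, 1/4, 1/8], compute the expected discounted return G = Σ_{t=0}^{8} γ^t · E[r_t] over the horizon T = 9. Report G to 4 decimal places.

G = 8.7141

t=0: π = [0.3750, 0.2500, 0.2500, 0.1250], E[r] = 3.0000, γ^t·E[r] = 3.000000, running G = 3.000000
t=1: π = [0.3281, 0.2031, 0.2969, 0.1719], E[r] = 2.5781, γ^t·E[r] = 1.804688, running G = 4.804688
t=2: π = [0.3398, 0.1973, 0.2910, 0.1719], E[r] = 2.6074, γ^t·E[r] = 1.277637, running G = 6.082324
t=3: π = [0.3406, 0.1958, 0.2925, 0.1711], E[r] = 2.6074, γ^t·E[r] = 0.894346, running G = 6.976670
t=4: π = [0.3412, 0.1953, 0.2926, 0.1709], E[r] = 2.6092, γ^t·E[r] = 0.626460, running G = 7.603130
t=5: π = [0.3414, 0.1952, 0.2927, 0.1708], E[r] = 2.6095, γ^t·E[r] = 0.438585, running G = 8.041715
t=6: π = [0.3414, 0.1951, 0.2927, 0.1707], E[r] = 2.6097, γ^t·E[r] = 0.307027, running G = 8.348742
t=7: π = [0.3415, 0.1951, 0.2927, 0.1707], E[r] = 2.6097, γ^t·E[r] = 0.214923, running G = 8.563665
t=8: π = [0.3415, 0.1951, 0.2927, 0.1707], E[r] = 2.6097, γ^t·E[r] = 0.150447, running G = 8.714112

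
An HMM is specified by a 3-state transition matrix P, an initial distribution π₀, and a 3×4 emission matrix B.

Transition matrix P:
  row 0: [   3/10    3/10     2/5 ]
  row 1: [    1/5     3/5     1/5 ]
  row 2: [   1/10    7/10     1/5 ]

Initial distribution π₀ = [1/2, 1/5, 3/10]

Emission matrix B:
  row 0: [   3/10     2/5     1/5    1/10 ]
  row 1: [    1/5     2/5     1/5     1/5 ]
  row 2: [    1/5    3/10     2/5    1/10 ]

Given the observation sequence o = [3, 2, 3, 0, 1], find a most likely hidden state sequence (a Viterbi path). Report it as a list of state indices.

t=0: δ = [5.000e-02, 4.000e-02, 3.000e-02]  (obs o_0=3)
t=1: δ = [3.000e-03, 4.800e-03, 8.000e-03]  ψ = [0, 1, 0]  (obs o_1=2)
t=2: δ = [9.600e-05, 1.120e-03, 1.600e-04]  ψ = [1, 2, 2]  (obs o_2=3)
t=3: δ = [6.720e-05, 1.344e-04, 4.480e-05]  ψ = [1, 1, 1]  (obs o_3=0)
t=4: δ = [1.075e-05, 3.226e-05, 8.064e-06]  ψ = [1, 1, 0]  (obs o_4=1)
backtrack: best end state = 1; path = [0, 2, 1, 1, 1]

path = [0, 2, 1, 1, 1]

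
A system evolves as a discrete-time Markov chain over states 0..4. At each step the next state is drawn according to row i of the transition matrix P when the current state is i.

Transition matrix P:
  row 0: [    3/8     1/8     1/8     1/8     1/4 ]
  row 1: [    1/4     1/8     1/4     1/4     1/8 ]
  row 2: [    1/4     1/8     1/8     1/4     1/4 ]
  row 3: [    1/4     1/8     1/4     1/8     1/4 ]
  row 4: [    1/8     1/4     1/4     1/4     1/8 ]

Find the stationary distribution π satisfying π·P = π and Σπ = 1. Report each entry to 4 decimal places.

Balance equations π_j = Σ_i π_i·P[i][j]:
  π_0 = 3/8·π_0 + 1/4·π_1 + 1/4·π_2 + 1/4·π_3 + 1/8·π_4
  π_1 = 1/8·π_0 + 1/8·π_1 + 1/8·π_2 + 1/8·π_3 + 1/4·π_4
  π_2 = 1/8·π_0 + 1/4·π_1 + 1/8·π_2 + 1/4·π_3 + 1/4·π_4
  π_3 = 1/8·π_0 + 1/4·π_1 + 1/4·π_2 + 1/8·π_3 + 1/4·π_4
  normalize: π_0 + π_1 + π_2 + π_3 + π_4 = 1
Solving the linear system gives exactly π = [131/511, 11/73, 99/511, 99/511, 15/73].

π = [0.2564, 0.1507, 0.1937, 0.1937, 0.2055]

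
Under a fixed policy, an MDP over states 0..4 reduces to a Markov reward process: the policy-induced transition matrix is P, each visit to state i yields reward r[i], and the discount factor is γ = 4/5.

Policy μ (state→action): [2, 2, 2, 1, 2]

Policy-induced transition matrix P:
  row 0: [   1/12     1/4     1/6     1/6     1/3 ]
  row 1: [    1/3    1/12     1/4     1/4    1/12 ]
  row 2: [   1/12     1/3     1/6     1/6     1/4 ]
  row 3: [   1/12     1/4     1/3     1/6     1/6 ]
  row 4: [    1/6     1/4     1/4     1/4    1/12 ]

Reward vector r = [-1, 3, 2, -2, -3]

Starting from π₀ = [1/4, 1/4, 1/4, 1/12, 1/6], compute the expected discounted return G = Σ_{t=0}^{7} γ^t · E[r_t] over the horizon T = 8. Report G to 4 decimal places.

t=0: π = [0.2500, 0.2500, 0.2500, 0.0833, 0.1667], E[r] = 0.3333, γ^t·E[r] = 0.333333, running G = 0.333333
t=1: π = [0.1597, 0.2292, 0.2153, 0.2014, 0.1944], E[r] = -0.0278, γ^t·E[r] = -0.022222, running G = 0.311111
t=2: π = [0.1568, 0.2297, 0.2355, 0.2020, 0.1759], E[r] = 0.0718, γ^t·E[r] = 0.045926, running G = 0.357037
t=3: π = [0.1554, 0.2313, 0.2341, 0.2005, 0.1786], E[r] = 0.0700, γ^t·E[r] = 0.035852, running G = 0.392889
t=4: π = [0.1561, 0.2310, 0.2342, 0.2008, 0.1779], E[r] = 0.0699, γ^t·E[r] = 0.028622, running G = 0.421511
t=5: π = [0.1559, 0.2310, 0.2342, 0.2007, 0.1781], E[r] = 0.0698, γ^t·E[r] = 0.022859, running G = 0.444370
t=6: π = [0.1559, 0.2310, 0.2342, 0.2008, 0.1781], E[r] = 0.0698, γ^t·E[r] = 0.018299, running G = 0.462668
t=7: π = [0.1559, 0.2310, 0.2342, 0.2008, 0.1781], E[r] = 0.0698, γ^t·E[r] = 0.014637, running G = 0.477305

G = 0.4773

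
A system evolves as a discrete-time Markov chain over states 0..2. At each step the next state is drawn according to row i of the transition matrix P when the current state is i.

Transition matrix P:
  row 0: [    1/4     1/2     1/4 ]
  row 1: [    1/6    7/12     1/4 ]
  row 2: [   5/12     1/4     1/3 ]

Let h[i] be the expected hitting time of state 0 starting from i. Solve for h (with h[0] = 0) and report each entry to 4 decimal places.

First-step conditioning: h[0] = 0; for i ≠ 0, h[i] = 1 + Σ_k P[i][k]·h[k].
  h[1] = 1 + 7/12·h[1] + 1/4·h[2]
  h[2] = 1 + 1/4·h[1] + 1/3·h[2]
Solving the 2×2 linear system over states ≠ 0 gives exactly h = [0, 132/31, 96/31] (h[0] = 0 is the target).

h = [0.0000, 4.2581, 3.0968]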